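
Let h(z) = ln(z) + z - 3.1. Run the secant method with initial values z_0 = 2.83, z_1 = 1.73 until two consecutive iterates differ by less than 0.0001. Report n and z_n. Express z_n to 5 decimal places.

h(2.83) = 0.7702767, h(1.73) = -0.8218786
z_2 = 1.7300000 − (-0.8218786)·(-1.1000000)/(-1.5921553) = 2.2978255;  |Δ| = 0.5678255
h(2.2978255) = 0.0297888
z_3 = 2.2978255 − 0.0297888·(0.5678255)/(0.8516674) = 2.2779647;  |Δ| = 0.0198609
h(2.2779647) = 0.0012471
z_4 = 2.2779647 − 0.0012471·(-0.0198609)/(-0.0285418) = 2.2770969;  |Δ| = 0.0008678
h(2.2770969) = -0.0000017
z_5 = 2.2770969 − (-0.0000017)·(-0.0008678)/(-0.0012488) = 2.2770981;  |Δ| = 0.0000012
|z_5 − z_4| = 0.0000012 < 0.0001

n = 5, z_n = 2.27710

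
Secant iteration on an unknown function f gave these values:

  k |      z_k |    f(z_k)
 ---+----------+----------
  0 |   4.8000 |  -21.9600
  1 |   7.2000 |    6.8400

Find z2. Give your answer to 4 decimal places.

6.6300

z2 = 7.2000 − 6.8400·(7.2000 − 4.8000) / (6.8400 − (-21.9600))
   = 7.2000 − (16.416000)/(28.800000) = 6.630000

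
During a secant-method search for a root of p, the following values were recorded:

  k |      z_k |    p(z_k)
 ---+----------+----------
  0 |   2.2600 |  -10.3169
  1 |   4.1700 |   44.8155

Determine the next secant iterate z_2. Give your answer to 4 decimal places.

2.6174

z_2 = 4.1700 − 44.8155·(4.1700 − 2.2600) / (44.8155 − (-10.3169))
   = 4.1700 − (85.597605)/(55.132400) = 2.617417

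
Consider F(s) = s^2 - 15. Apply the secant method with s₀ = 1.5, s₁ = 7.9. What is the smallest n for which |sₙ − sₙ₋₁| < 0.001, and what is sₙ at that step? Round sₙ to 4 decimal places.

F(1.5) = -12.750000, F(7.9) = 47.410000
s₂ = 7.900000 − 47.410000·(6.400000)/(60.160000) = 2.856383;  |Δ| = 5.043617
F(2.856383) = -6.841076
s₃ = 2.856383 − (-6.841076)·(-5.043617)/(-54.251076) = 3.492385;  |Δ| = 0.636002
F(3.492385) = -2.803250
s₄ = 3.492385 − (-2.803250)·(0.636002)/(4.037826) = 3.933927;  |Δ| = 0.441542
F(3.933927) = 0.475781
s₅ = 3.933927 − 0.475781·(0.441542)/(3.279032) = 3.869860;  |Δ| = 0.064067
F(3.869860) = -0.024184
s₆ = 3.869860 − (-0.024184)·(-0.064067)/(-0.499965) = 3.872959;  |Δ| = 0.003099
F(3.872959) = -0.000189
s₇ = 3.872959 − (-0.000189)·(0.003099)/(0.023995) = 3.872983;  |Δ| = 0.000024
|s₇ − s₆| = 0.000024 < 0.001

n = 7, sₙ = 3.8730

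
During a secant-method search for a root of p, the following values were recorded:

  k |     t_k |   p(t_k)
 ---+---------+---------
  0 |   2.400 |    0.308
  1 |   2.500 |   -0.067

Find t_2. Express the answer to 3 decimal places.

t_2 = 2.500 − (-0.067)·(2.500 − 2.400) / (-0.067 − 0.308)
   = 2.500 − (-0.00670)/(-0.37500) = 2.48213

2.482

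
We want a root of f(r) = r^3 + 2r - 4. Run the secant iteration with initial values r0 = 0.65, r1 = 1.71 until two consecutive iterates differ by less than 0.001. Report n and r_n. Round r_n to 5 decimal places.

f(0.65) = -2.4253750, f(1.71) = 4.4202110
r2 = 1.7100000 − 4.4202110·(1.0600000)/(6.8455860) = 1.0255555;  |Δ| = 0.6844445
f(1.0255555) = -0.8702465
r3 = 1.0255555 − (-0.8702465)·(-0.6844445)/(-5.2904575) = 1.1381423;  |Δ| = 0.1125868
f(1.1381423) = -0.2494026
r4 = 1.1381423 − (-0.2494026)·(0.1125868)/(0.6208439) = 1.1833701;  |Δ| = 0.0452278
f(1.1833701) = 0.0238901
r5 = 1.1833701 − 0.0238901·(0.0452278)/(0.2732927) = 1.1794165;  |Δ| = 0.0039536
f(1.1794165) = -0.0005713
r6 = 1.1794165 − (-0.0005713)·(-0.0039536)/(-0.0244614) = 1.1795088;  |Δ| = 0.0000923
|r6 − r5| = 0.0000923 < 0.001

n = 6, r_n = 1.17951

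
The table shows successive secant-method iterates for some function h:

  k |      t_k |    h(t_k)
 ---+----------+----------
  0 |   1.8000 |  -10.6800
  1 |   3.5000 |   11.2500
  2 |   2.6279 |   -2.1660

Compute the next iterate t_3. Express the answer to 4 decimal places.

t_3 = 2.6279 − (-2.1660)·(2.6279 − 3.5000) / (-2.1660 − 11.2500)
   = 2.6279 − (1.888969)/(-13.416000) = 2.768700

2.7687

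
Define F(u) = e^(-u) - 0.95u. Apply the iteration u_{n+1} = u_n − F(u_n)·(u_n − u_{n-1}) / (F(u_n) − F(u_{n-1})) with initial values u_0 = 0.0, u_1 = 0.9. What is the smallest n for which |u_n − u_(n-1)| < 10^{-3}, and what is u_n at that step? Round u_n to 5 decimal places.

F(0.0) = 1.0000000, F(0.9) = -0.4484303
u_2 = 0.9000000 − (-0.4484303)·(0.9000000)/(-1.4484303) = 0.6213623;  |Δ| = 0.2786377
F(0.6213623) = -0.0530821
u_3 = 0.6213623 − (-0.0530821)·(-0.2786377)/(0.3953483) = 0.5839505;  |Δ| = 0.0374117
F(0.5839505) = 0.0029378
u_4 = 0.5839505 − 0.0029378·(-0.0374117)/(0.0560199) = 0.5859125;  |Δ| = 0.0019620
F(0.5859125) = -0.0000191
u_5 = 0.5859125 − (-0.0000191)·(0.0019620)/(-0.0029569) = 0.5858998;  |Δ| = 0.0000127
|u_5 − u_4| = 0.0000127 < 10^{-3}

n = 5, u_n = 0.58590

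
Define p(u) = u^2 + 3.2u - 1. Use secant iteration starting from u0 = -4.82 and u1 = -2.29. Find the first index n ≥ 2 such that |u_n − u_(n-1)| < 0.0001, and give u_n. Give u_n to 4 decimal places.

n = 7, u_n = -3.4868

p(-4.82) = 6.808400, p(-2.29) = -3.083900
u2 = -2.290000 − (-3.083900)·(2.530000)/(-9.892300) = -3.078721;  |Δ| = 0.788721
p(-3.078721) = -1.373384
u3 = -3.078721 − (-1.373384)·(-0.788721)/(1.710516) = -3.711990;  |Δ| = 0.633269
p(-3.711990) = 0.900502
u4 = -3.711990 − 0.900502·(-0.633269)/(2.273885) = -3.461204;  |Δ| = 0.250787
p(-3.461204) = -0.095921
u5 = -3.461204 − (-0.095921)·(0.250787)/(-0.996423) = -3.485346;  |Δ| = 0.024142
p(-3.485346) = -0.005472
u6 = -3.485346 − (-0.005472)·(-0.024142)/(0.090450) = -3.486806;  |Δ| = 0.001460
p(-3.486806) = 0.000037
u7 = -3.486806 − 0.000037·(-0.001460)/(0.005509) = -3.486796;  |Δ| = 0.000010
|u7 − u6| = 0.000010 < 0.0001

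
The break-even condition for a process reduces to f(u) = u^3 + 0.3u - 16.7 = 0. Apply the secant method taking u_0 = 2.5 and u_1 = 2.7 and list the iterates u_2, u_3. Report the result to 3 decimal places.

f(2.5) = -0.32500, f(2.7) = 3.79300
u_2 = 2.70000 − 3.79300·(2.70000 − 2.50000) / (3.79300 − (-0.32500)) = 2.70000 − (0.75860)/(4.11800) = 2.51578
f(2.51578) = -0.02244
u_3 = 2.51578 − (-0.02244)·(2.51578 − 2.70000) / (-0.02244 − 3.79300) = 2.51578 − (0.00413)/(-3.81544) = 2.51687

2.516, 2.517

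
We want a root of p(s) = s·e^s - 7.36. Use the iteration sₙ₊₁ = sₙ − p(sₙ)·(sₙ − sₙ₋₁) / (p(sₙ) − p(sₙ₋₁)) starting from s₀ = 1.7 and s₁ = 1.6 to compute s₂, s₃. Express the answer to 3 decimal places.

1.559, 1.555

p(1.7) = 1.94571, p(1.6) = 0.56485
s₂ = 1.60000 − 0.56485·(1.60000 − 1.70000) / (0.56485 − 1.94571) = 1.60000 − (-0.05649)/(-1.38086) = 1.55909
p(1.55909) = 0.05273
s₃ = 1.55909 − 0.05273·(1.55909 − 1.60000) / (0.05273 − 0.56485) = 1.55909 − (-0.00216)/(-0.51212) = 1.55488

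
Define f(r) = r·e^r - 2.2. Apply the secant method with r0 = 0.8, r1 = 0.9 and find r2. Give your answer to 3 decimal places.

f(0.8) = -0.41957, f(0.9) = 0.01364
r2 = 0.90000 − 0.01364·(0.90000 − 0.80000) / (0.01364 − (-0.41957)) = 0.90000 − (0.00136)/(0.43321) = 0.89685

0.897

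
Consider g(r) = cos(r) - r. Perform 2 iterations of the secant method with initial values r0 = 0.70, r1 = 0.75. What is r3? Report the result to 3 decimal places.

g(0.70) = 0.06484, g(0.75) = -0.01831
r2 = 0.75000 − (-0.01831)·(0.75000 − 0.70000) / (-0.01831 − 0.06484) = 0.75000 − (-0.00092)/(-0.08315) = 0.73899
g(0.73899) = 0.00016
r3 = 0.73899 − 0.00016·(0.73899 − 0.75000) / (0.00016 − (-0.01831)) = 0.73899 − (0.00000)/(0.01847) = 0.73908

0.739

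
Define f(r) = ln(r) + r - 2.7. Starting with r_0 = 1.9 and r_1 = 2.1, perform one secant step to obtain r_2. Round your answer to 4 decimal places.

2.0054

f(1.9) = -0.158146, f(2.1) = 0.141937
r_2 = 2.100000 − 0.141937·(2.100000 − 1.900000) / (0.141937 − (-0.158146)) = 2.100000 − (0.028387)/(0.300083) = 2.005401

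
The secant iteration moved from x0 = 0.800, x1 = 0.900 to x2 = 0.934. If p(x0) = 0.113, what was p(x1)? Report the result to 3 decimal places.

0.029

The secant line through (0.800, 0.113) and (0.900, p(x1)) crosses zero at x2 = 0.934.
So (0.800, 0.113), (0.900, p(x1)), (0.934, 0) are collinear:
p(x1) = 0.113 · (0.900 − 0.934) / (0.800 − 0.934) = 0.113 · (-0.03400)/(-0.13400) = 0.02867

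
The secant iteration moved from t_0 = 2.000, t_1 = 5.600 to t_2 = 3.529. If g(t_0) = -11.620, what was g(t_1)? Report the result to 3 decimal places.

The secant line through (2.000, -11.620) and (5.600, g(t_1)) crosses zero at t_2 = 3.529.
So (2.000, -11.620), (5.600, g(t_1)), (3.529, 0) are collinear:
g(t_1) = -11.620 · (5.600 − 3.529) / (2.000 − 3.529) = -11.620 · (2.07100)/(-1.52900) = 15.73906

15.739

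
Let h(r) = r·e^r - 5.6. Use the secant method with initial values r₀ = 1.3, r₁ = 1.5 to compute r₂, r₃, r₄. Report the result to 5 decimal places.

h(1.3) = -0.8299143, h(1.5) = 1.1225336
r₂ = 1.5000000 − 1.1225336·(1.5000000 − 1.3000000) / (1.1225336 − (-0.8299143)) = 1.5000000 − (0.2245067)/(1.9524479) = 1.3850127
h(1.3850127) = -0.0670451
r₃ = 1.3850127 − (-0.0670451)·(1.3850127 − 1.5000000) / (-0.0670451 − 1.1225336) = 1.3850127 − (0.0077093)/(-1.1895787) = 1.3914934
h(1.3914934) = -0.0050131
r₄ = 1.3914934 − (-0.0050131)·(1.3914934 − 1.3850127) / (-0.0050131 − (-0.0670451)) = 1.3914934 − (-0.0000325)/(0.0620321) = 1.3920172

1.38501, 1.39149, 1.39202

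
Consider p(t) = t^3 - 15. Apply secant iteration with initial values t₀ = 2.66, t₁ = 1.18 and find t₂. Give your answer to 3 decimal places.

2.331

p(2.66) = 3.82110, p(1.18) = -13.35697
t₂ = 1.18000 − (-13.35697)·(1.18000 − 2.66000) / (-13.35697 − 3.82110) = 1.18000 − (19.76831)/(-17.17806) = 2.33079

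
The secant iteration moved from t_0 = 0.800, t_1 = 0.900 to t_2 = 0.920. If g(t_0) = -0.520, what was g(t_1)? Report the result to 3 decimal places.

The secant line through (0.800, -0.520) and (0.900, g(t_1)) crosses zero at t_2 = 0.920.
So (0.800, -0.520), (0.900, g(t_1)), (0.920, 0) are collinear:
g(t_1) = -0.520 · (0.900 − 0.920) / (0.800 − 0.920) = -0.520 · (-0.02000)/(-0.12000) = -0.08667

-0.087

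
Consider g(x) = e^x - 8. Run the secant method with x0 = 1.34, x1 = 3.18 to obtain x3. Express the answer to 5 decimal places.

1.91117

g(1.34) = -4.1809565, g(3.18) = 16.0467536
x2 = 3.1800000 − 16.0467536·(3.1800000 − 1.3400000) / (16.0467536 − (-4.1809565)) = 3.1800000 − (29.5260265)/(20.2277100) = 1.7203179
g(1.7203179) = -2.4136960
x3 = 1.7203179 − (-2.4136960)·(1.7203179 − 3.1800000) / (-2.4136960 − 16.0467536) = 1.7203179 − (3.5232289)/(-18.4604496) = 1.9111707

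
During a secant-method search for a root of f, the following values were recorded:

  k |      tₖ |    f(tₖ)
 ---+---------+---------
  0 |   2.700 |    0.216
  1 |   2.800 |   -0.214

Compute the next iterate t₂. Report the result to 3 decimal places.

t₂ = 2.800 − (-0.214)·(2.800 − 2.700) / (-0.214 − 0.216)
   = 2.800 − (-0.02140)/(-0.43000) = 2.75023

2.750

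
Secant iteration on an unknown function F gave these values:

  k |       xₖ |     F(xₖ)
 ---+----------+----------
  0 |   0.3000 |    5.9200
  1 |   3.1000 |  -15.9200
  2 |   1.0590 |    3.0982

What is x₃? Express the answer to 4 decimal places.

x₃ = 1.0590 − 3.0982·(1.0590 − 3.1000) / (3.0982 − (-15.9200))
   = 1.0590 − (-6.323426)/(19.018200) = 1.391493

1.3915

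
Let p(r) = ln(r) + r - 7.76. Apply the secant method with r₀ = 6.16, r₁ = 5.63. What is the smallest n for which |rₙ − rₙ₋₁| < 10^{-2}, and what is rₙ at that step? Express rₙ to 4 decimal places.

p(6.16) = 0.218077, p(5.63) = -0.401891
r₂ = 5.630000 − (-0.401891)·(-0.530000)/(-0.619967) = 5.973570;  |Δ| = 0.343570
p(5.973570) = 0.000914
r₃ = 5.973570 − 0.000914·(0.343570)/(0.402805) = 5.972790;  |Δ| = 0.000780
|r₃ − r₂| = 0.000780 < 10^{-2}

n = 3, rₙ = 5.9728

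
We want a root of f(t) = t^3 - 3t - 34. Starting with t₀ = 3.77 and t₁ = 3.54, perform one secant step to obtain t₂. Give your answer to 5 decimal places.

f(3.77) = 8.2726330, f(3.54) = -0.2581360
t₂ = 3.5400000 − (-0.2581360)·(3.5400000 − 3.7700000) / (-0.2581360 − 8.2726330) = 3.5400000 − (0.0593713)/(-8.5307690) = 3.5469597

3.54696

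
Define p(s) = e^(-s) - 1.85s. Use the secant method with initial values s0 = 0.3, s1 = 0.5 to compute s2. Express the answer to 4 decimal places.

0.3737

p(0.3) = 0.185818, p(0.5) = -0.318469
s2 = 0.500000 − (-0.318469)·(0.500000 − 0.300000) / (-0.318469 − 0.185818) = 0.500000 − (-0.063694)/(-0.504288) = 0.373695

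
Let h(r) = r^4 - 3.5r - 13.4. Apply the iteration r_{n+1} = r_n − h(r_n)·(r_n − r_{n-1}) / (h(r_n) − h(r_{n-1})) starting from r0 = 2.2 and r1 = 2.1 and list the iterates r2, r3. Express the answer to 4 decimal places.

h(2.2) = 2.325600, h(2.1) = -1.301900
r2 = 2.100000 − (-1.301900)·(2.100000 − 2.200000) / (-1.301900 − 2.325600) = 2.100000 − (0.130190)/(-3.627500) = 2.135890
h(2.135890) = -0.063542
r3 = 2.135890 − (-0.063542)·(2.135890 − 2.100000) / (-0.063542 − (-1.301900)) = 2.135890 − (-0.002281)/(1.238358) = 2.137731

2.1359, 2.1377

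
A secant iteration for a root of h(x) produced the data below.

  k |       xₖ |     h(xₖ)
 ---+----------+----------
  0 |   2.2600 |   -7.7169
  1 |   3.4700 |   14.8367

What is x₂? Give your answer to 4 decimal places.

2.6740

x₂ = 3.4700 − 14.8367·(3.4700 − 2.2600) / (14.8367 − (-7.7169))
   = 3.4700 − (17.952407)/(22.553600) = 2.674011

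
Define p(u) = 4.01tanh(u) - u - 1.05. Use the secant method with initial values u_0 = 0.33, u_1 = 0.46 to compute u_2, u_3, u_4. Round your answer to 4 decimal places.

p(0.33) = -0.102732, p(0.46) = 0.214638
u_2 = 0.460000 − 0.214638·(0.460000 − 0.330000) / (0.214638 − (-0.102732)) = 0.460000 − (0.027903)/(0.317369) = 0.372081
p(0.372081) = 0.004719
u_3 = 0.372081 − 0.004719·(0.372081 − 0.460000) / (0.004719 − 0.214638) = 0.372081 − (-0.000415)/(-0.209919) = 0.370104
p(0.370104) = -0.000232
u_4 = 0.370104 − (-0.000232)·(0.370104 − 0.372081) / (-0.000232 − 0.004719) = 0.370104 − (0.000000)/(-0.004950) = 0.370197

0.3721, 0.3701, 0.3702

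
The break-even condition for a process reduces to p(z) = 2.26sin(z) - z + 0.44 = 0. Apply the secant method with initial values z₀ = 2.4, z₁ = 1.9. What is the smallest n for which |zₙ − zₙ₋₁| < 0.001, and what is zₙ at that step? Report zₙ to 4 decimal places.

p(2.4) = -0.433453, p(1.9) = 0.678638
z₂ = 1.900000 − 0.678638·(-0.500000)/(1.112091) = 2.205118;  |Δ| = 0.305118
p(2.205118) = 0.055253
z₃ = 2.205118 − 0.055253·(0.305118)/(-0.623385) = 2.232162;  |Δ| = 0.027044
p(2.232162) = -0.008673
z₄ = 2.232162 − (-0.008673)·(0.027044)/(-0.063926) = 2.228493;  |Δ| = 0.003669
p(2.228493) = 0.000077
z₅ = 2.228493 − 0.000077·(-0.003669)/(0.008750) = 2.228525;  |Δ| = 0.000032
|z₅ − z₄| = 0.000032 < 0.001

n = 5, zₙ = 2.2285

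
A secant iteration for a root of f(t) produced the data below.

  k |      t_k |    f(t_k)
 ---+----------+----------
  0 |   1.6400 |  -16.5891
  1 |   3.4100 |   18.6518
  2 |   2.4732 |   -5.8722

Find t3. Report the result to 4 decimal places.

2.6975

t3 = 2.4732 − (-5.8722)·(2.4732 − 3.4100) / (-5.8722 − 18.6518)
   = 2.4732 − (5.501077)/(-24.524000) = 2.697514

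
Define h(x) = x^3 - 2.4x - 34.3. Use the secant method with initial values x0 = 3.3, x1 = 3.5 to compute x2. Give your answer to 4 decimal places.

h(3.3) = -6.283000, h(3.5) = 0.175000
x2 = 3.500000 − 0.175000·(3.500000 − 3.300000) / (0.175000 − (-6.283000)) = 3.500000 − (0.035000)/(6.458000) = 3.494580

3.4946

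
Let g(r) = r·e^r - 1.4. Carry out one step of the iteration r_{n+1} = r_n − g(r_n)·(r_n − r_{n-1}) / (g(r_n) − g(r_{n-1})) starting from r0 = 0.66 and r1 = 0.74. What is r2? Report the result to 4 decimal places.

0.6959

g(0.66) = -0.123037, g(0.74) = 0.150992
r2 = 0.740000 − 0.150992·(0.740000 − 0.660000) / (0.150992 − (-0.123037)) = 0.740000 − (0.012079)/(0.274029) = 0.695919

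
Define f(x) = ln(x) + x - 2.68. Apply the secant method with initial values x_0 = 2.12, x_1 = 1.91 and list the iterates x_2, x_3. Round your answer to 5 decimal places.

1.99211, 1.99125

f(2.12) = 0.1914161, f(1.91) = -0.1228968
x_2 = 1.9100000 − (-0.1228968)·(1.9100000 − 2.1200000) / (-0.1228968 − 0.1914161) = 1.9100000 − (0.0258083)/(-0.3143128) = 1.9921103
f(1.9921103) = 0.0013048
x_3 = 1.9921103 − 0.0013048·(1.9921103 − 1.9100000) / (0.0013048 − (-0.1228968)) = 1.9921103 − (0.0001071)/(0.1242016) = 1.9912477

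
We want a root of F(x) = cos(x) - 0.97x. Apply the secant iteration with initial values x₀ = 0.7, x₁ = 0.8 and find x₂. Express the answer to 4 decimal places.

0.7520

F(0.7) = 0.085842, F(0.8) = -0.079293
x₂ = 0.800000 − (-0.079293)·(0.800000 − 0.700000) / (-0.079293 − 0.085842) = 0.800000 − (-0.007929)/(-0.165135) = 0.751983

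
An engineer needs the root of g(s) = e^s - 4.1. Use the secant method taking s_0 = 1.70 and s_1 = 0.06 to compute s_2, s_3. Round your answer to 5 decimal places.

g(1.70) = 1.3739474, g(0.06) = -3.0381635
s_2 = 0.0600000 − (-3.0381635)·(0.0600000 − 1.7000000) / (-3.0381635 − 1.3739474) = 0.0600000 − (4.9825881)/(-4.4121108) = 1.1892980
g(1.1892980) = -0.8152254
s_3 = 1.1892980 − (-0.8152254)·(1.1892980 − 0.0600000) / (-0.8152254 − (-3.0381635)) = 1.1892980 − (-0.9206325)/(2.2229380) = 1.6034492

1.18930, 1.60345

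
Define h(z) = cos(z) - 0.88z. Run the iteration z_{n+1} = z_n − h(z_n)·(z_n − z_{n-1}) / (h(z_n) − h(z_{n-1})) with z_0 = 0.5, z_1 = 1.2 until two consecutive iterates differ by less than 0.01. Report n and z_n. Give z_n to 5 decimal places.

n = 4, z_n = 0.79544

h(0.5) = 0.4375826, h(1.2) = -0.6936422
z_2 = 1.2000000 − (-0.6936422)·(0.7000000)/(-1.1312248) = 0.7707754;  |Δ| = 0.4292246
h(0.7707754) = 0.0390884
z_3 = 0.7707754 − 0.0390884·(-0.4292246)/(0.7327306) = 0.7936729;  |Δ| = 0.0228975
h(0.7936729) = 0.0027994
z_4 = 0.7936729 − 0.0027994·(0.0228975)/(-0.0362890) = 0.7954392;  |Δ| = 0.0017664
|z_4 − z_3| = 0.0017664 < 0.01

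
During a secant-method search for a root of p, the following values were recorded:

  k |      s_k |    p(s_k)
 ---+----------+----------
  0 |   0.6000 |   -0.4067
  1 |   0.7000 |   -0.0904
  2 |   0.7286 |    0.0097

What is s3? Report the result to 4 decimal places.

s3 = 0.7286 − 0.0097·(0.7286 − 0.7000) / (0.0097 − (-0.0904))
   = 0.7286 − (0.000277)/(0.100100) = 0.725829

0.7258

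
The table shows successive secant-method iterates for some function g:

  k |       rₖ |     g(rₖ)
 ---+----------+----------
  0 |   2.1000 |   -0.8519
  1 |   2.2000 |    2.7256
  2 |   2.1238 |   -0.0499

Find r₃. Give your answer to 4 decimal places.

r₃ = 2.1238 − (-0.0499)·(2.1238 − 2.2000) / (-0.0499 − 2.7256)
   = 2.1238 − (0.003802)/(-2.775500) = 2.125170

2.1252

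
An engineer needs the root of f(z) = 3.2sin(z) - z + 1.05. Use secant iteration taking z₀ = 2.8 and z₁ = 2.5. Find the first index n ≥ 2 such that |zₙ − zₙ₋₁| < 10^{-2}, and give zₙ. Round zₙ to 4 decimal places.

n = 3, zₙ = 2.6266

f(2.8) = -0.678038, f(2.5) = 0.465111
z₂ = 2.500000 − 0.465111·(-0.300000)/(1.143149) = 2.622060;  |Δ| = 0.122060
f(2.622060) = 0.016657
z₃ = 2.622060 − 0.016657·(0.122060)/(-0.448454) = 2.626594;  |Δ| = 0.004534
|z₃ − z₂| = 0.004534 < 10^{-2}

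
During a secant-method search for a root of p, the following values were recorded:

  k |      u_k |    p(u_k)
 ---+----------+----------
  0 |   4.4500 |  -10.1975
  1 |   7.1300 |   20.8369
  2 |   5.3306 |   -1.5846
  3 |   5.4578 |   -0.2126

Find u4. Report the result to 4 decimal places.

5.4775

u4 = 5.4578 − (-0.2126)·(5.4578 − 5.3306) / (-0.2126 − (-1.5846))
   = 5.4578 − (-0.027043)/(1.372000) = 5.477510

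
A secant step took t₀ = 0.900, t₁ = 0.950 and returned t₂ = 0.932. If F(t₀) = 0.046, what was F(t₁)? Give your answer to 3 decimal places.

The secant line through (0.900, 0.046) and (0.950, F(t₁)) crosses zero at t₂ = 0.932.
So (0.900, 0.046), (0.950, F(t₁)), (0.932, 0) are collinear:
F(t₁) = 0.046 · (0.950 − 0.932) / (0.900 − 0.932) = 0.046 · (0.01800)/(-0.03200) = -0.02587

-0.026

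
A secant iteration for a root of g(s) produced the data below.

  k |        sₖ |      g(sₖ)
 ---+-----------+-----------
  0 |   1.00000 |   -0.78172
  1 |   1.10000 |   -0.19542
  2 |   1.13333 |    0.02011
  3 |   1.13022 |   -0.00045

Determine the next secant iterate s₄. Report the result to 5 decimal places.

1.13029

s₄ = 1.13022 − (-0.00045)·(1.13022 − 1.13333) / (-0.00045 − 0.02011)
   = 1.13022 − (0.0000014)/(-0.0205600) = 1.1302881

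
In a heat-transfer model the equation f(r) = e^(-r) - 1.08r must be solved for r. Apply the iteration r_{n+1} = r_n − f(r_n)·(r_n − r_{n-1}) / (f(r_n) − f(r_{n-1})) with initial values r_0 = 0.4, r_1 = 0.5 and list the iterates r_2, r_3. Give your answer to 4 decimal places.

f(0.4) = 0.238320, f(0.5) = 0.066531
r_2 = 0.500000 − 0.066531·(0.500000 − 0.400000) / (0.066531 − 0.238320) = 0.500000 − (0.006653)/(-0.171789) = 0.538728
f(0.538728) = 0.001664
r_3 = 0.538728 − 0.001664·(0.538728 − 0.500000) / (0.001664 − 0.066531) = 0.538728 − (0.000064)/(-0.064867) = 0.539721

0.5387, 0.5397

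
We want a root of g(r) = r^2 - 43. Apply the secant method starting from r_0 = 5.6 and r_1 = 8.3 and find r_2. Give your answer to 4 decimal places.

6.4374

g(5.6) = -11.640000, g(8.3) = 25.890000
r_2 = 8.300000 − 25.890000·(8.300000 − 5.600000) / (25.890000 − (-11.640000)) = 8.300000 − (69.903000)/(37.530000) = 6.437410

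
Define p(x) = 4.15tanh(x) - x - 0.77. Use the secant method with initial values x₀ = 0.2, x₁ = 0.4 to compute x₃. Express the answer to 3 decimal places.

p(0.2) = -0.15089, p(0.4) = 0.40679
x₂ = 0.40000 − 0.40679·(0.40000 − 0.20000) / (0.40679 − (-0.15089)) = 0.40000 − (0.08136)/(0.55768) = 0.25411
p(0.25411) = 0.00833
x₃ = 0.25411 − 0.00833·(0.25411 − 0.40000) / (0.00833 − 0.40679) = 0.25411 − (-0.00122)/(-0.39846) = 0.25106

0.251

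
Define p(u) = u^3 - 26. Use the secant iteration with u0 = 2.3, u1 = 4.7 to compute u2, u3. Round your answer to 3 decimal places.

p(2.3) = -13.83300, p(4.7) = 77.82300
u2 = 4.70000 − 77.82300·(4.70000 − 2.30000) / (77.82300 − (-13.83300)) = 4.70000 − (186.77520)/(91.65600) = 2.66222
p(2.66222) = -7.13184
u3 = 2.66222 − (-7.13184)·(2.66222 − 4.70000) / (-7.13184 − 77.82300) = 2.66222 − (14.53316)/(-84.95484) = 2.83328

2.662, 2.833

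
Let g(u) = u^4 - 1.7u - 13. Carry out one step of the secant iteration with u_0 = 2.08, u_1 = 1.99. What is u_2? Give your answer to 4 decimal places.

g(2.08) = 2.181737, g(1.99) = -0.700608
u_2 = 1.990000 − (-0.700608)·(1.990000 − 2.080000) / (-0.700608 − 2.181737) = 1.990000 − (0.063055)/(-2.882345) = 2.011876

2.0119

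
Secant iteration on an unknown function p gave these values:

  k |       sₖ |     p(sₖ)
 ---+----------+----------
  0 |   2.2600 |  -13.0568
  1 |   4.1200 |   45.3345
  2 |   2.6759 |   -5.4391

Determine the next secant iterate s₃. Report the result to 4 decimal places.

s₃ = 2.6759 − (-5.4391)·(2.6759 − 4.1200) / (-5.4391 − 45.3345)
   = 2.6759 − (7.854604)/(-50.773600) = 2.830599

2.8306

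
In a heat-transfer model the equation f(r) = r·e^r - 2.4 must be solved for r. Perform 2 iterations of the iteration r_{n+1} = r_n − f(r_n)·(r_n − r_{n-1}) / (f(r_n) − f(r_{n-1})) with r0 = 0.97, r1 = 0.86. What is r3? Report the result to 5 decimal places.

0.93883

f(0.97) = 0.1588061, f(0.86) = -0.3676818
r2 = 0.8600000 − (-0.3676818)·(0.8600000 − 0.9700000) / (-0.3676818 − 0.1588061) = 0.8600000 − (0.0404450)/(-0.5264879) = 0.9368204
f(0.9368204) = -0.0093707
r3 = 0.9368204 − (-0.0093707)·(0.9368204 − 0.8600000) / (-0.0093707 − (-0.3676818)) = 0.9368204 − (-0.0007199)/(0.3583111) = 0.9388294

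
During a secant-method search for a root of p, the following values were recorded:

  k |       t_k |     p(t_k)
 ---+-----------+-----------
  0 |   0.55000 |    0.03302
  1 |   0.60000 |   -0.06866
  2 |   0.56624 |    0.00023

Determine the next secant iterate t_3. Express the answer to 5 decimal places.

t_3 = 0.56624 − 0.00023·(0.56624 − 0.60000) / (0.00023 − (-0.06866))
   = 0.56624 − (-0.0000078)/(0.0688900) = 0.5663527

0.56635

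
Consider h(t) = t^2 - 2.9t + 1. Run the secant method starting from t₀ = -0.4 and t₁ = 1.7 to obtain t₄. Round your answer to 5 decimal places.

h(-0.4) = 2.3200000, h(1.7) = -1.0400000
t₂ = 1.7000000 − (-1.0400000)·(1.7000000 − (-0.4000000)) / (-1.0400000 − 2.3200000) = 1.7000000 − (-2.1840000)/(-3.3600000) = 1.0500000
h(1.0500000) = -0.9425000
t₃ = 1.0500000 − (-0.9425000)·(1.0500000 − 1.7000000) / (-0.9425000 − (-1.0400000)) = 1.0500000 − (0.6126250)/(0.0975000) = -5.2333333
h(-5.2333333) = 43.5644444
t₄ = -5.2333333 − 43.5644444·(-5.2333333 − 1.0500000) / (43.5644444 − (-0.9425000)) = -5.2333333 − (-273.7299259)/(44.5069444) = 0.9169412

0.91694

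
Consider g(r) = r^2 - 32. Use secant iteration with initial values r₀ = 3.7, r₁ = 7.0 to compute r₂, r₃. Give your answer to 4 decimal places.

g(3.7) = -18.310000, g(7.0) = 17.000000
r₂ = 7.000000 − 17.000000·(7.000000 − 3.700000) / (17.000000 − (-18.310000)) = 7.000000 − (56.100000)/(35.310000) = 5.411215
g(5.411215) = -2.718753
r₃ = 5.411215 − (-2.718753)·(5.411215 − 7.000000) / (-2.718753 − 17.000000) = 5.411215 − (4.319514)/(-19.718753) = 5.630271

5.4112, 5.6303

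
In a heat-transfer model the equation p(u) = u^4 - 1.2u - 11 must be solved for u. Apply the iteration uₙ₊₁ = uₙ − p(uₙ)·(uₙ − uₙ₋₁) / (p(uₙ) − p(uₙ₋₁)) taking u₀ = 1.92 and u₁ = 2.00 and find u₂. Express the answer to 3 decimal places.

p(1.92) = 0.28554, p(2.00) = 2.60000
u₂ = 2.00000 − 2.60000·(2.00000 − 1.92000) / (2.60000 − 0.28554) = 2.00000 − (0.20800)/(2.31446) = 1.91013

1.910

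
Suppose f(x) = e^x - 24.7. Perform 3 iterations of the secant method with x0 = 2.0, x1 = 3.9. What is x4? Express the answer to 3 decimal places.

3.239

f(2.0) = -17.31094, f(3.9) = 24.70245
x2 = 3.90000 − 24.70245·(3.90000 − 2.00000) / (24.70245 − (-17.31094)) = 3.90000 − (46.93465)/(42.01339) = 2.78286
f(2.78286) = -8.53474
x3 = 2.78286 − (-8.53474)·(2.78286 − 3.90000) / (-8.53474 − 24.70245) = 2.78286 − (9.53446)/(-33.23719) = 3.06973
f(3.06973) = -3.16400
x4 = 3.06973 − (-3.16400)·(3.06973 − 2.78286) / (-3.16400 − (-8.53474)) = 3.06973 − (-0.90763)/(5.37074) = 3.23872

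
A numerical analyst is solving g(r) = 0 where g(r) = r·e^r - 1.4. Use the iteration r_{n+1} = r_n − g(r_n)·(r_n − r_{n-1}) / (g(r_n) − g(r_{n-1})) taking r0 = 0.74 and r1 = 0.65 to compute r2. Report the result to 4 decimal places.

g(0.74) = 0.150992, g(0.65) = -0.154898
r2 = 0.650000 − (-0.154898)·(0.650000 − 0.740000) / (-0.154898 − 0.150992) = 0.650000 − (0.013941)/(-0.305891) = 0.695575

0.6956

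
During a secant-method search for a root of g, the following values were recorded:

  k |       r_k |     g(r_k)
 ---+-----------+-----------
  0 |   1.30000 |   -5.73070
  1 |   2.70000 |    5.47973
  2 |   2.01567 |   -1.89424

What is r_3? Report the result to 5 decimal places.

r_3 = 2.01567 − (-1.89424)·(2.01567 − 2.70000) / (-1.89424 − 5.47973)
   = 2.01567 − (1.2962853)/(-7.3739700) = 2.1914620

2.19146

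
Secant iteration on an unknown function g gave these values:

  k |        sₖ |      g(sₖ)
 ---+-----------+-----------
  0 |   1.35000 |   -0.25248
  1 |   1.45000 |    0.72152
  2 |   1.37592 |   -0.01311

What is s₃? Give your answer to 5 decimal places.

1.37724

s₃ = 1.37592 − (-0.01311)·(1.37592 − 1.45000) / (-0.01311 − 0.72152)
   = 1.37592 − (0.0009712)/(-0.7346300) = 1.3772420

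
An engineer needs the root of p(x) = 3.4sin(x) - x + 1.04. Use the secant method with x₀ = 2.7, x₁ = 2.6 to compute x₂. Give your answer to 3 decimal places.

2.648

p(2.7) = -0.20691, p(2.6) = 0.19270
x₂ = 2.60000 − 0.19270·(2.60000 − 2.70000) / (0.19270 − (-0.20691)) = 2.60000 − (-0.01927)/(0.39961) = 2.64822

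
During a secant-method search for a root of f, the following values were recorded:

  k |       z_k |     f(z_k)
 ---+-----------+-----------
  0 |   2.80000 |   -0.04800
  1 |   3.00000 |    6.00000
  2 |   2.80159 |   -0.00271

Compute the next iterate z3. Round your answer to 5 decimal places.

z3 = 2.80159 − (-0.00271)·(2.80159 − 3.00000) / (-0.00271 − 6.00000)
   = 2.80159 − (0.0005377)/(-6.0027100) = 2.8016796

2.80168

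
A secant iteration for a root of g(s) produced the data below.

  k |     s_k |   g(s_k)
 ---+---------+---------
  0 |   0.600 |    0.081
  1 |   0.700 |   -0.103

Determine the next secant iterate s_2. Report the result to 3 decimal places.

s_2 = 0.700 − (-0.103)·(0.700 − 0.600) / (-0.103 − 0.081)
   = 0.700 − (-0.01030)/(-0.18400) = 0.64402

0.644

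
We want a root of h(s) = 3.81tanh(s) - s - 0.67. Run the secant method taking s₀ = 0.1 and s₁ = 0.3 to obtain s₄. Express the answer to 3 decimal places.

0.245

h(0.1) = -0.39026, h(0.3) = 0.13990
s₂ = 0.30000 − 0.13990·(0.30000 − 0.10000) / (0.13990 − (-0.39026)) = 0.30000 − (0.02798)/(0.53017) = 0.24722
h(0.24722) = 0.00597
s₃ = 0.24722 − 0.00597·(0.24722 − 0.30000) / (0.00597 − 0.13990) = 0.24722 − (-0.00031)/(-0.13393) = 0.24487
h(0.24487) = -0.00012
s₄ = 0.24487 − (-0.00012)·(0.24487 − 0.24722) / (-0.00012 − 0.00597) = 0.24487 − (0.00000)/(-0.00609) = 0.24492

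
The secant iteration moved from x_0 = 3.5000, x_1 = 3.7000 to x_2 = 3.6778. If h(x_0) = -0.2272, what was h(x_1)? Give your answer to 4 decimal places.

The secant line through (3.5000, -0.2272) and (3.7000, h(x_1)) crosses zero at x_2 = 3.6778.
So (3.5000, -0.2272), (3.7000, h(x_1)), (3.6778, 0) are collinear:
h(x_1) = -0.2272 · (3.7000 − 3.6778) / (3.5000 − 3.6778) = -0.2272 · (0.022200)/(-0.177800) = 0.028368

0.0284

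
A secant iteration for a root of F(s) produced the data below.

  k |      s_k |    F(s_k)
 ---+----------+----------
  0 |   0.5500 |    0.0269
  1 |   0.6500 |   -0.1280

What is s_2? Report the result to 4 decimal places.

s_2 = 0.6500 − (-0.1280)·(0.6500 − 0.5500) / (-0.1280 − 0.0269)
   = 0.6500 − (-0.012800)/(-0.154900) = 0.567366

0.5674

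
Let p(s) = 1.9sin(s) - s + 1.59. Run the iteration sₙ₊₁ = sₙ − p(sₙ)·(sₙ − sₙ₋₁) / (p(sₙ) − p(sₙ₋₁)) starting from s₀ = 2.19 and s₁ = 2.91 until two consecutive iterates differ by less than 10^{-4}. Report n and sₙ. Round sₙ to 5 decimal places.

n = 5, sₙ = 2.58835

p(2.19) = 0.9472477, p(2.91) = -0.8838969
s₂ = 2.9100000 − (-0.8838969)·(0.7200000)/(-1.8311446) = 2.5624547;  |Δ| = 0.3475453
p(2.5624547) = 0.0674205
s₃ = 2.5624547 − 0.0674205·(-0.3475453)/(0.9513174) = 2.5870854;  |Δ| = 0.0246308
p(2.5870854) = 0.0033110
s₄ = 2.5870854 − 0.0033110·(0.0246308)/(-0.0641095) = 2.5883575;  |Δ| = 0.0012721
p(2.5883575) = -0.0000167
s₅ = 2.5883575 − (-0.0000167)·(0.0012721)/(-0.0033277) = 2.5883511;  |Δ| = 0.0000064
|s₅ − s₄| = 0.0000064 < 10^{-4}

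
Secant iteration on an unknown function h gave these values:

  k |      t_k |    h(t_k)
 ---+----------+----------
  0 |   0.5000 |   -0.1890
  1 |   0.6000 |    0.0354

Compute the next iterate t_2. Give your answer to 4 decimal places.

t_2 = 0.6000 − 0.0354·(0.6000 − 0.5000) / (0.0354 − (-0.1890))
   = 0.6000 − (0.003540)/(0.224400) = 0.584225

0.5842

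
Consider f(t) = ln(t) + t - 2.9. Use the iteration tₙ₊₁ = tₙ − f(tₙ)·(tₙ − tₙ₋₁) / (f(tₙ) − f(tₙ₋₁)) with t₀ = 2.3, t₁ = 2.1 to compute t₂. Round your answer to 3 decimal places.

f(2.3) = 0.23291, f(2.1) = -0.05806
t₂ = 2.10000 − (-0.05806)·(2.10000 − 2.30000) / (-0.05806 − 0.23291) = 2.10000 − (0.01161)/(-0.29097) = 2.13991

2.140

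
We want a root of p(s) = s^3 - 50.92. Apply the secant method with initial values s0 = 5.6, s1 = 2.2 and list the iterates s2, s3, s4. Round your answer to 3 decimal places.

p(5.6) = 124.69600, p(2.2) = -40.27200
s2 = 2.20000 − (-40.27200)·(2.20000 − 5.60000) / (-40.27200 − 124.69600) = 2.20000 − (136.92480)/(-164.96800) = 3.03001
p(3.03001) = -23.10165
s3 = 3.03001 − (-23.10165)·(3.03001 − 2.20000) / (-23.10165 − (-40.27200)) = 3.03001 − (-19.17456)/(17.17035) = 4.14673
p(4.14673) = 20.38470
s4 = 4.14673 − 20.38470·(4.14673 − 3.03001) / (20.38470 − (-23.10165)) = 4.14673 − (22.76410)/(43.48635) = 3.62326

3.030, 4.147, 3.623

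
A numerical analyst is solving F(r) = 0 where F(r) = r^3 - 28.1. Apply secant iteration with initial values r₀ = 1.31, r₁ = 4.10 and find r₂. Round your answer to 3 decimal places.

2.392

F(1.31) = -25.85191, F(4.10) = 40.82100
r₂ = 4.10000 − 40.82100·(4.10000 − 1.31000) / (40.82100 − (-25.85191)) = 4.10000 − (113.89059)/(66.67291) = 2.39180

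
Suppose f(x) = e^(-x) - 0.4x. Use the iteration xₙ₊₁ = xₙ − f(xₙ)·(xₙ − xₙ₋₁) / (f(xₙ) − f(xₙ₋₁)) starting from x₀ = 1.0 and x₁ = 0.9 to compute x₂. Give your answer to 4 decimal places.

f(1.0) = -0.032121, f(0.9) = 0.046570
x₂ = 0.900000 − 0.046570·(0.900000 − 1.000000) / (0.046570 − (-0.032121)) = 0.900000 − (-0.004657)/(0.078690) = 0.959181

0.9592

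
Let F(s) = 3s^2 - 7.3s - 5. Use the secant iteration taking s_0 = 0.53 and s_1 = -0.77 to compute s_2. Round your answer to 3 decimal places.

F(0.53) = -8.02630, F(-0.77) = 2.39970
s_2 = -0.77000 − 2.39970·(-0.77000 − 0.53000) / (2.39970 − (-8.02630)) = -0.77000 − (-3.11961)/(10.42600) = -0.47079

-0.471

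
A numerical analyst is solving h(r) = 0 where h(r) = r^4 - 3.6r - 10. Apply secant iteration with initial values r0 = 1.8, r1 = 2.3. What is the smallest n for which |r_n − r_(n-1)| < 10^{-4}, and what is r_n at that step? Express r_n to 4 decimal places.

h(1.8) = -5.982400, h(2.3) = 9.704100
r2 = 2.300000 − 9.704100·(0.500000)/(15.686500) = 1.990686;  |Δ| = 0.309314
h(1.990686) = -1.462435
r3 = 1.990686 − (-1.462435)·(-0.309314)/(-11.166535) = 2.031196;  |Δ| = 0.040510
h(2.031196) = -0.290439
r4 = 2.031196 − (-0.290439)·(0.040510)/(1.171996) = 2.041235;  |Δ| = 0.010039
h(2.041235) = 0.012437
r5 = 2.041235 − 0.012437·(0.010039)/(0.302876) = 2.040822;  |Δ| = 0.000412
h(2.040822) = -0.000099
r6 = 2.040822 − (-0.000099)·(-0.000412)/(-0.012536) = 2.040826;  |Δ| = 0.000003
|r6 − r5| = 0.000003 < 10^{-4}

n = 6, r_n = 2.0408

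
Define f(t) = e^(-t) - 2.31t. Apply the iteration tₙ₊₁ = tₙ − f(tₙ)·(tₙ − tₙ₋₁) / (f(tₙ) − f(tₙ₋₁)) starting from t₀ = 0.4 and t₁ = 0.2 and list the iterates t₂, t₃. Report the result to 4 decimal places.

0.3169, 0.3157

f(0.4) = -0.253680, f(0.2) = 0.356731
t₂ = 0.200000 − 0.356731·(0.200000 − 0.400000) / (0.356731 − (-0.253680)) = 0.200000 − (-0.071346)/(0.610411) = 0.316882
f(0.316882) = -0.003581
t₃ = 0.316882 − (-0.003581)·(0.316882 − 0.200000) / (-0.003581 − 0.356731) = 0.316882 − (-0.000419)/(-0.360312) = 0.315720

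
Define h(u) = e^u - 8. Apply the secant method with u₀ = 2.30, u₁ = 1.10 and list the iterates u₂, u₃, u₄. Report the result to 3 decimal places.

1.960, 2.149, 2.075

h(2.30) = 1.97418, h(1.10) = -4.99583
u₂ = 1.10000 − (-4.99583)·(1.10000 − 2.30000) / (-4.99583 − 1.97418) = 1.10000 − (5.99500)/(-6.97002) = 1.96011
h(1.96011) = -0.89987
u₃ = 1.96011 − (-0.89987)·(1.96011 − 1.10000) / (-0.89987 − (-4.99583)) = 1.96011 − (-0.77399)/(4.09596) = 2.14908
h(2.14908) = 0.57694
u₄ = 2.14908 − 0.57694·(2.14908 − 1.96011) / (0.57694 − (-0.89987)) = 2.14908 − (0.10902)/(1.47681) = 2.07526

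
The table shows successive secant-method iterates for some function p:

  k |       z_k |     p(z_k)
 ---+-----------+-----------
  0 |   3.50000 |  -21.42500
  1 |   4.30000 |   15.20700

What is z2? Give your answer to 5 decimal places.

3.96790

z2 = 4.30000 − 15.20700·(4.30000 − 3.50000) / (15.20700 − (-21.42500))
   = 4.30000 − (12.1656000)/(36.6320000) = 3.9678969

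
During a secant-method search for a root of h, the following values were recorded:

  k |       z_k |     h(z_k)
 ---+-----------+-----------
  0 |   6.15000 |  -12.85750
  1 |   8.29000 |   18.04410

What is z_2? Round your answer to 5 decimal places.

z_2 = 8.29000 − 18.04410·(8.29000 − 6.15000) / (18.04410 − (-12.85750))
   = 8.29000 − (38.6143740)/(30.9016000) = 7.0404086

7.04041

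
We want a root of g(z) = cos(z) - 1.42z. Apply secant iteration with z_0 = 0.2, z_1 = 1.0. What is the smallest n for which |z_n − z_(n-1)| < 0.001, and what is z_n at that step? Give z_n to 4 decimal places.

g(0.2) = 0.696067, g(1.0) = -0.879698
z_2 = 1.000000 − (-0.879698)·(0.800000)/(-1.575764) = 0.553386;  |Δ| = 0.446614
g(0.553386) = 0.064941
z_3 = 0.553386 − 0.064941·(-0.446614)/(0.944639) = 0.584090;  |Δ| = 0.030704
g(0.584090) = 0.004807
z_4 = 0.584090 − 0.004807·(0.030704)/(-0.060134) = 0.586544;  |Δ| = 0.002454
g(0.586544) = -0.000034
z_5 = 0.586544 − (-0.000034)·(0.002454)/(-0.004841) = 0.586527;  |Δ| = 0.000017
|z_5 − z_4| = 0.000017 < 0.001

n = 5, z_n = 0.5865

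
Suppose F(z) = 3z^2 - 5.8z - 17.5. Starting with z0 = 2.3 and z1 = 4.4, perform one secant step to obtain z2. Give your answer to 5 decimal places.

3.34685

F(2.3) = -14.9700000, F(4.4) = 15.0600000
z2 = 4.4000000 − 15.0600000·(4.4000000 − 2.3000000) / (15.0600000 − (-14.9700000)) = 4.4000000 − (31.6260000)/(30.0300000) = 3.3468531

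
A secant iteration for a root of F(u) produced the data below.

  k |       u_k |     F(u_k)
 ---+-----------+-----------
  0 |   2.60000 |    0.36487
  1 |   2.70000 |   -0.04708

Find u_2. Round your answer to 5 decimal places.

2.68857

u_2 = 2.70000 − (-0.04708)·(2.70000 − 2.60000) / (-0.04708 − 0.36487)
   = 2.70000 − (-0.0047080)/(-0.4119500) = 2.6885714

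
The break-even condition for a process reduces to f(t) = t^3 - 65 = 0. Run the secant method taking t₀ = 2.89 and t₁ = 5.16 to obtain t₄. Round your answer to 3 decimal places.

4.027

f(2.89) = -40.86243, f(5.16) = 72.38810
t₂ = 5.16000 − 72.38810·(5.16000 − 2.89000) / (72.38810 − (-40.86243)) = 5.16000 − (164.32098)/(113.25053) = 3.70905
f(3.70905) = -13.97445
t₃ = 3.70905 − (-13.97445)·(3.70905 − 5.16000) / (-13.97445 − 72.38810) = 3.70905 − (20.27625)/(-86.36255) = 3.94383
f(3.94383) = -3.65850
t₄ = 3.94383 − (-3.65850)·(3.94383 − 3.70905) / (-3.65850 − (-13.97445)) = 3.94383 − (-0.85895)/(10.31595) = 4.02709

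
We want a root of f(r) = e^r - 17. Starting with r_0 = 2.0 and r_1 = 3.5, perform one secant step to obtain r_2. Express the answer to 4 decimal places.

f(2.0) = -9.610944, f(3.5) = 16.115452
r_2 = 3.500000 − 16.115452·(3.500000 − 2.000000) / (16.115452 − (-9.610944)) = 3.500000 − (24.173178)/(25.726396) = 2.560374

2.5604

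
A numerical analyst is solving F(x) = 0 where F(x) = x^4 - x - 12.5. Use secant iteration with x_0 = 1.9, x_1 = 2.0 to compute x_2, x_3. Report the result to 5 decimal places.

F(1.9) = -1.3679000, F(2.0) = 1.5000000
x_2 = 2.0000000 − 1.5000000·(2.0000000 − 1.9000000) / (1.5000000 − (-1.3679000)) = 2.0000000 − (0.1500000)/(2.8679000) = 1.9476969
F(1.9476969) = -0.0568779
x_3 = 1.9476969 − (-0.0568779)·(1.9476969 − 2.0000000) / (-0.0568779 − 1.5000000) = 1.9476969 − (0.0029749)/(-1.5568779) = 1.9496077

1.94770, 1.94961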